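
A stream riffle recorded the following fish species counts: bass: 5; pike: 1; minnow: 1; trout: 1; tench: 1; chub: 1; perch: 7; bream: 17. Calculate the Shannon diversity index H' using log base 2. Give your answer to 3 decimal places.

2.124

Total N = 5+1+1+1+1+1+7+17 = 34, so the proportions are 0.14706, 0.02941, 0.02941, 0.02941, 0.02941, 0.02941, 0.20588, 0.5 (working shown to 5 dp, full precision carried).
Each pᵢ log₂ pᵢ term: 0.14706×(-2.76553)=-0.40670, 0.02941×(-5.08746)=-0.14963, 0.02941×(-5.08746)=-0.14963, 0.02941×(-5.08746)=-0.14963, 0.02941×(-5.08746)=-0.14963, 0.02941×(-5.08746)=-0.14963, 0.20588×(-2.28011)=-0.46943, 0.5×(-1.00000)=-0.50000.
Sum = -2.12429, so H' = 2.124.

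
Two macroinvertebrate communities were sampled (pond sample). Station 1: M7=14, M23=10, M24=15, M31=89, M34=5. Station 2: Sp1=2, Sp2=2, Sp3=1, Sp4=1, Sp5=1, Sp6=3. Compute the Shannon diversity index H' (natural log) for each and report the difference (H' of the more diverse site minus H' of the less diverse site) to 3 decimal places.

Station 1: N=133, proportions 0.10526, 0.07519, 0.11278, 0.66917, 0.03759, giving H' = 1.06983 (working shown to 5 dp, full precision carried).
Station 2: N=10, proportions 0.2, 0.2, 0.1, 0.1, 0.1, 0.3, giving H' = 1.69574.
Difference = |1.06983 − 1.69574| = 0.62591, i.e. 0.626 to 3 decimal places.

0.626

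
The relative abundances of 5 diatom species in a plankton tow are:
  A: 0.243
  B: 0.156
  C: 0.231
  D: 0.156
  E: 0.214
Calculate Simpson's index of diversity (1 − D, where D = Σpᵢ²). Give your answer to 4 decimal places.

D = 0.243² + 0.156² + 0.231² + 0.156² + 0.214² = 0.059049 + 0.024336 + 0.053361 + 0.024336 + 0.045796 = 0.206878 (working shown to 6 dp, full precision carried).
So 1 − D = 0.793122, i.e. 0.7931 to 4 decimal places.

0.7931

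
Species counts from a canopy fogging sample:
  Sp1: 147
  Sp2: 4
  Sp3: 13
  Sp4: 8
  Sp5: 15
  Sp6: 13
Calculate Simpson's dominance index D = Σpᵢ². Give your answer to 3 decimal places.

0.556

Total N = 147+4+13+8+15+13 = 200, so the proportions are 0.735, 0.02, 0.065, 0.04, 0.075, 0.065 (working shown to 5 dp, full precision carried).
D = 0.735² + 0.02² + 0.065² + 0.04² + 0.075² + 0.065² = 0.54022 + 0.00040 + 0.00423 + 0.00160 + 0.00562 + 0.00423 = 0.55630.
To 3 decimal places, D = 0.556.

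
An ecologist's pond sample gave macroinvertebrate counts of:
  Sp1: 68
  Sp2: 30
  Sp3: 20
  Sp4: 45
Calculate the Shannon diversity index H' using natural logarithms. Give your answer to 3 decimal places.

Total N = 68+30+20+45 = 163, so the proportions are 0.41718, 0.18405, 0.1227, 0.27607 (working shown to 5 dp, full precision carried).
Each pᵢ ln pᵢ term: 0.41718×(-0.87424)=-0.36471, 0.18405×(-1.69255)=-0.31151, 0.1227×(-2.09802)=-0.25743, 0.27607×(-1.28709)=-0.35533.
Sum = -1.28898, so H' = 1.289.

1.289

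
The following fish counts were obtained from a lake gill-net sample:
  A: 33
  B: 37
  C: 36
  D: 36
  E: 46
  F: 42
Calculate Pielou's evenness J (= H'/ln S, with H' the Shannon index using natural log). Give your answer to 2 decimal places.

1.00

Total N = 33+37+36+36+46+42 = 230, so the proportions are 0.1435, 0.1609, 0.1565, 0.1565, 0.2, 0.1826 (working shown to 4 dp, full precision carried).
H' = −Σ pᵢ ln pᵢ = −((-0.2786) + (-0.2939) + (-0.2903) + (-0.2903) + (-0.3219) + (-0.3105)) = 1.7855.
With S = 6 species, ln S = 1.7918, so J = 1.7855/1.7918 = 0.9965, i.e. 1.00 to 2 decimal places.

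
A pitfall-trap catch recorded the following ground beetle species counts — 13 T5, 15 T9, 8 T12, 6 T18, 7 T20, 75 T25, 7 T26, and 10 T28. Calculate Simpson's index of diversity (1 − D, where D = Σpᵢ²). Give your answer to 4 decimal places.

Total N = 13+15+8+6+7+75+7+10 = 141, so the proportions are 0.092199, 0.106383, 0.056738, 0.042553, 0.049645, 0.531915, 0.049645, 0.070922 (working shown to 6 dp, full precision carried).
D = 0.092199² + 0.106383² + 0.056738² + 0.042553² + 0.049645² + 0.531915² + 0.049645² + 0.070922² = 0.008501 + 0.011317 + 0.003219 + 0.001811 + 0.002465 + 0.282933 + 0.002465 + 0.005030 = 0.317741.
So 1 − D = 0.682259, i.e. 0.6823 to 4 decimal places.

0.6823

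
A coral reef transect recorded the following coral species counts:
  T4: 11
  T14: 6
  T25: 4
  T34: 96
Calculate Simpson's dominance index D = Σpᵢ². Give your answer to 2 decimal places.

Total N = 11+6+4+96 = 117, so the proportions are 0.094, 0.0513, 0.0342, 0.8205 (working shown to 4 dp, full precision carried).
D = 0.094² + 0.0513² + 0.0342² + 0.8205² = 0.0088 + 0.0026 + 0.0012 + 0.6732 = 0.6859.
To 2 decimal places, D = 0.69.

0.69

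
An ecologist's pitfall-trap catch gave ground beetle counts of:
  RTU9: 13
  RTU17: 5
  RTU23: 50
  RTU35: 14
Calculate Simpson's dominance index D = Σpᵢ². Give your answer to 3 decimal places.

0.430

Total N = 13+5+50+14 = 82, so the proportions are 0.15854, 0.06098, 0.60976, 0.17073 (working shown to 5 dp, full precision carried).
D = 0.15854² + 0.06098² + 0.60976² + 0.17073² = 0.02513 + 0.00372 + 0.37180 + 0.02915 = 0.42980.
To 3 decimal places, D = 0.430.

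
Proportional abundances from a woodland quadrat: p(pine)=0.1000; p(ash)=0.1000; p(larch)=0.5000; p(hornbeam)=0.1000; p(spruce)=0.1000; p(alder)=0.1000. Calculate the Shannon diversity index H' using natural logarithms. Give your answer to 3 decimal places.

1.498

Each pᵢ ln pᵢ term (working shown to 5 dp, full precision carried): 0.1×(-2.30259)=-0.23026, 0.1×(-2.30259)=-0.23026, 0.5×(-0.69315)=-0.34657, 0.1×(-2.30259)=-0.23026, 0.1×(-2.30259)=-0.23026, 0.1×(-2.30259)=-0.23026.
Sum = -1.49787, so H' = 1.498.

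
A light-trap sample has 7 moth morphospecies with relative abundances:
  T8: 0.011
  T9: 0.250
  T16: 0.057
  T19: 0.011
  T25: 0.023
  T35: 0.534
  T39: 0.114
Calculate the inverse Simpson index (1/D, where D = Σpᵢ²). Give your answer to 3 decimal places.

2.742

D = 0.011² + 0.25² + 0.057² + 0.011² + 0.023² + 0.534² + 0.114² = 0.000121 + 0.062500 + 0.003249 + 0.000121 + 0.000529 + 0.285156 + 0.012996 = 0.364672 (working shown to 6 dp, full precision carried).
So 1/D = 2.74219, i.e. 2.742 to 3 decimal places.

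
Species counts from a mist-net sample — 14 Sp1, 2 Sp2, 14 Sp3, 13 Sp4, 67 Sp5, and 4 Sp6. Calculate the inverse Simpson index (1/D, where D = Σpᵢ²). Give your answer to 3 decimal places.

Total N = 14+2+14+13+67+4 = 114, so the proportions are 0.122807, 0.017544, 0.122807, 0.114035, 0.587719, 0.035088 (working shown to 6 dp, full precision carried).
D = 0.122807² + 0.017544² + 0.122807² + 0.114035² + 0.587719² + 0.035088² = 0.015082 + 0.000308 + 0.015082 + 0.013004 + 0.345414 + 0.001231 = 0.390120.
So 1/D = 2.56331, i.e. 2.563 to 3 decimal places.

2.563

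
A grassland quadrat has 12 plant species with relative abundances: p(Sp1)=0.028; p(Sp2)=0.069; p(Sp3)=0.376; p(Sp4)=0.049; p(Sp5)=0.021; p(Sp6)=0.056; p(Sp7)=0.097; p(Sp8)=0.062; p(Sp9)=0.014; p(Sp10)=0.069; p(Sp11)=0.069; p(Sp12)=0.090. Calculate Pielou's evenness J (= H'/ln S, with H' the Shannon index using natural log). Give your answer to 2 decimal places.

H' = −Σ pᵢ ln pᵢ = −((-0.1001) + (-0.1845) + (-0.3678) + (-0.1478) + (-0.0811) + (-0.1614) + (-0.2263) + (-0.1724) + (-0.0598) + (-0.1845) + (-0.1845) + (-0.2167)) = 2.0869 (working shown to 4 dp, full precision carried).
With S = 12 species, ln S = 2.4849, so J = 2.0869/2.4849 = 0.8398, i.e. 0.84 to 2 decimal places.

0.84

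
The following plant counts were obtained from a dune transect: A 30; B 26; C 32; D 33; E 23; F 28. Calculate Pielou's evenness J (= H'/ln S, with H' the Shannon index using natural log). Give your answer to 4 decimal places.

Total N = 30+26+32+33+23+28 = 172, so the proportions are 0.174419, 0.151163, 0.186047, 0.19186, 0.133721, 0.162791 (working shown to 6 dp, full precision carried).
H' = −Σ pᵢ ln pᵢ = −((-0.304587) + (-0.285607) + (-0.312885) + (-0.316759) + (-0.269047) + (-0.295512)) = 1.784397.
With S = 6 species, ln S = 1.791759, so J = 1.784397/1.791759 = 0.995891, i.e. 0.9959 to 4 decimal places.

0.9959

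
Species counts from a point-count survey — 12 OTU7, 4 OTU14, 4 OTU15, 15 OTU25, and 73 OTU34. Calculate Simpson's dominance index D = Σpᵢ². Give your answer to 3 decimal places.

0.491

Total N = 12+4+4+15+73 = 108, so the proportions are 0.11111, 0.03704, 0.03704, 0.13889, 0.67593 (working shown to 5 dp, full precision carried).
D = 0.11111² + 0.03704² + 0.03704² + 0.13889² + 0.67593² = 0.01235 + 0.00137 + 0.00137 + 0.01929 + 0.45688 = 0.49126.
To 3 decimal places, D = 0.491.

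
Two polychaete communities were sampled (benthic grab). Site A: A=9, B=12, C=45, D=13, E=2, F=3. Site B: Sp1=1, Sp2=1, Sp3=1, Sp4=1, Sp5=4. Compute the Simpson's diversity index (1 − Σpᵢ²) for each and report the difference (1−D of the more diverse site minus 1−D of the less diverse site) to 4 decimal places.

Site A: N=84, proportions 0.107143, 0.142857, 0.535714, 0.154762, 0.02381, 0.035714, giving 1−D = 0.655329 (working shown to 6 dp, full precision carried).
Site B: N=8, proportions 0.125, 0.125, 0.125, 0.125, 0.5, giving 1−D = 0.687500.
Difference = |0.655329 − 0.687500| = 0.032171, i.e. 0.0322 to 4 decimal places.

0.0322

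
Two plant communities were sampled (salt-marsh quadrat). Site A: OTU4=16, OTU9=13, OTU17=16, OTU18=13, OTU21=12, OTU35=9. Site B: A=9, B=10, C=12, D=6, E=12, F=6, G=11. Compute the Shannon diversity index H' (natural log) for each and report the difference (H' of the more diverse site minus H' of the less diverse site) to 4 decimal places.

Site A: N=79, proportions 0.2025316, 0.164557, 0.2025316, 0.164557, 0.1518987, 0.1139241, giving H' = 1.7744425 (working shown to 7 dp, full precision carried).
Site B: N=66, proportions 0.1363636, 0.1515152, 0.1818182, 0.0909091, 0.1818182, 0.0909091, 0.1666667, giving H' = 1.9121306.
Difference = |1.7744425 − 1.9121306| = 0.1376881, i.e. 0.1377 to 4 decimal places.

0.1377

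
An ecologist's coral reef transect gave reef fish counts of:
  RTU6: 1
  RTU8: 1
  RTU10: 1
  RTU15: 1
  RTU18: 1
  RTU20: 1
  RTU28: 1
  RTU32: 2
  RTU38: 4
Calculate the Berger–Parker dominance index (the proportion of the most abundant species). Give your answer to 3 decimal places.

0.308

Total N = 1+1+1+1+1+1+1+2+4 = 13, so the proportions are 0.07692, 0.07692, 0.07692, 0.07692, 0.07692, 0.07692, 0.07692, 0.15385, 0.30769 (working shown to 5 dp, full precision carried).
The largest proportion is 0.30769, i.e. d = 0.308 to 3 decimal places.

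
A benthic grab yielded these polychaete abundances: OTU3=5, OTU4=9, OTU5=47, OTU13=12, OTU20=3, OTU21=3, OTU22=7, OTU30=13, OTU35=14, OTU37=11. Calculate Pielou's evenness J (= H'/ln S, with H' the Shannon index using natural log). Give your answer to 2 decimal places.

0.85

Total N = 5+9+47+12+3+3+7+13+14+11 = 124, so the proportions are 0.0403, 0.0726, 0.379, 0.0968, 0.0242, 0.0242, 0.0565, 0.1048, 0.1129, 0.0887 (working shown to 4 dp, full precision carried).
H' = −Σ pᵢ ln pᵢ = −((-0.1295) + (-0.1904) + (-0.3677) + (-0.2260) + (-0.0900) + (-0.0900) + (-0.1623) + (-0.2364) + (-0.2463) + (-0.2149)) = 1.9535.
With S = 10 species, ln S = 2.3026, so J = 1.9535/2.3026 = 0.8484, i.e. 0.85 to 2 decimal places.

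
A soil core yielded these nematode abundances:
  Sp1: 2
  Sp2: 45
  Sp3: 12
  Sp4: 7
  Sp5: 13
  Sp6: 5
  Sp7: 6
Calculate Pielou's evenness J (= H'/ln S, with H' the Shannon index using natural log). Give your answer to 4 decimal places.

Total N = 2+45+12+7+13+5+6 = 90, so the proportions are 0.022222, 0.5, 0.133333, 0.077778, 0.144444, 0.055556, 0.066667 (working shown to 6 dp, full precision carried).
H' = −Σ pᵢ ln pᵢ = −((-0.084592) + (-0.346574) + (-0.268654) + (-0.198637) + (-0.279480) + (-0.160576) + (-0.180537)) = 1.519049.
With S = 7 species, ln S = 1.945910, so J = 1.519049/1.945910 = 0.780637, i.e. 0.7806 to 4 decimal places.

0.7806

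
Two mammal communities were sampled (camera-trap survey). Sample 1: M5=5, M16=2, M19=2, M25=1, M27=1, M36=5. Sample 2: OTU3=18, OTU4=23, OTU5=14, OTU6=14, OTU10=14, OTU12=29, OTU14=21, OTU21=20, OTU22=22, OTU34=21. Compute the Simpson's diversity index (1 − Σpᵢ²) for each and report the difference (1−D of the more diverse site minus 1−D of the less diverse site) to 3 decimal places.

Sample 1: N=16, proportions 0.3125, 0.125, 0.125, 0.0625, 0.0625, 0.3125, giving 1−D = 0.765625 (working shown to 6 dp, full precision carried).
Sample 2: N=196, proportions 0.091837, 0.117347, 0.071429, 0.071429, 0.071429, 0.147959, 0.107143, 0.102041, 0.112245, 0.107143, giving 1−D = 0.894627.
Difference = |0.765625 − 0.894627| = 0.129002, i.e. 0.129 to 3 decimal places.

0.129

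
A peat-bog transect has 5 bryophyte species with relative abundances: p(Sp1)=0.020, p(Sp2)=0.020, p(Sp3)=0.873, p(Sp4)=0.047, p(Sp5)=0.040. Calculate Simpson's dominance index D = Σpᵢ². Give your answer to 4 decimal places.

D = 0.02² + 0.02² + 0.873² + 0.047² + 0.04² = 0.000400 + 0.000400 + 0.762129 + 0.002209 + 0.001600 = 0.766738 (working shown to 6 dp, full precision carried).
To 4 decimal places, D = 0.7667.

0.7667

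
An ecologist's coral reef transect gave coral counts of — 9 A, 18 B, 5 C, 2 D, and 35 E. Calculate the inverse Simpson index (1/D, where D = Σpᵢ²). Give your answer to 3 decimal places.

Total N = 9+18+5+2+35 = 69, so the proportions are 0.130435, 0.26087, 0.072464, 0.028986, 0.507246 (working shown to 6 dp, full precision carried).
D = 0.130435² + 0.26087² + 0.072464² + 0.028986² + 0.507246² = 0.017013 + 0.068053 + 0.005251 + 0.000840 + 0.257299 = 0.348456.
So 1/D = 2.86980, i.e. 2.870 to 3 decimal places.

2.870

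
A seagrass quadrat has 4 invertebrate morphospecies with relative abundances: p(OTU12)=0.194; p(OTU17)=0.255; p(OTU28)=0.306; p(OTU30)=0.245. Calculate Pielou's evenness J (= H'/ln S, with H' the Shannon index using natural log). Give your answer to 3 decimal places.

0.991

H' = −Σ pᵢ ln pᵢ = −((-0.31814) + (-0.34846) + (-0.36236) + (-0.34459)) = 1.37354 (working shown to 5 dp, full precision carried).
With S = 4 species, ln S = 1.38629, so J = 1.37354/1.38629 = 0.99080, i.e. 0.991 to 3 decimal places.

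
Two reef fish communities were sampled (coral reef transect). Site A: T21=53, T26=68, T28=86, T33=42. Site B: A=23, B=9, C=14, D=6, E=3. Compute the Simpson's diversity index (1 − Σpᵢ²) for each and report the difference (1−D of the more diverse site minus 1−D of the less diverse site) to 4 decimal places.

0.0137

Site A: N=249, proportions 0.2128514, 0.2730924, 0.3453815, 0.1686747, giving 1−D = 0.7323753 (working shown to 7 dp, full precision carried).
Site B: N=55, proportions 0.4181818, 0.1636364, 0.2545455, 0.1090909, 0.0545455, giving 1−D = 0.7186777.
Difference = |0.7323753 − 0.7186777| = 0.0136976, i.e. 0.0137 to 4 decimal places.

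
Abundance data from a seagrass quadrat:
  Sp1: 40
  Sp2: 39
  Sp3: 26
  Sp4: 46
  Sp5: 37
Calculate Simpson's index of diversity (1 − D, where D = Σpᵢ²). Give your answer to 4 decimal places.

0.7940

Total N = 40+39+26+46+37 = 188, so the proportions are 0.212766, 0.207447, 0.138298, 0.244681, 0.196809 (working shown to 6 dp, full precision carried).
D = 0.212766² + 0.207447² + 0.138298² + 0.244681² + 0.196809² = 0.045269 + 0.043034 + 0.019126 + 0.059869 + 0.038734 = 0.206032.
So 1 − D = 0.793968, i.e. 0.7940 to 4 decimal places.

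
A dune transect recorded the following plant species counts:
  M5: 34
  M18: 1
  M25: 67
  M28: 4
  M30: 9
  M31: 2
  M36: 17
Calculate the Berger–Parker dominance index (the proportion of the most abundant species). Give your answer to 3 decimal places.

0.500

Total N = 34+1+67+4+9+2+17 = 134, so the proportions are 0.25373, 0.00746, 0.5, 0.02985, 0.06716, 0.01493, 0.12687 (working shown to 5 dp, full precision carried).
The largest proportion is 0.5, i.e. d = 0.500 to 3 decimal places.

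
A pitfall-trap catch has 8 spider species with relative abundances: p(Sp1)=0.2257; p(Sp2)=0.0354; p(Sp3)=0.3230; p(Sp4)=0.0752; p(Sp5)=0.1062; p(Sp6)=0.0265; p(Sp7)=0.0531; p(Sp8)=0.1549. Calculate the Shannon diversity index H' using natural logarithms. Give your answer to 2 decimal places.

1.79

Each pᵢ ln pᵢ term (working shown to 4 dp, full precision carried): 0.2257×(-1.4885)=-0.3360, 0.0354×(-3.3410)=-0.1183, 0.323×(-1.1301)=-0.3650, 0.0752×(-2.5876)=-0.1946, 0.1062×(-2.2424)=-0.2381, 0.0265×(-3.6306)=-0.0962, 0.0531×(-2.9356)=-0.1559, 0.1549×(-1.8650)=-0.2889.
Sum = -1.7930, so H' = 1.79.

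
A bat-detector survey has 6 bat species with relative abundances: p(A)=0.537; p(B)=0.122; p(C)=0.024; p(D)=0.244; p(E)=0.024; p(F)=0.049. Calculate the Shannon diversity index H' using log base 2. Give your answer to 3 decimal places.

1.820

Each pᵢ log₂ pᵢ term (working shown to 5 dp, full precision carried): 0.537×(-0.89701)=-0.48169, 0.122×(-3.03505)=-0.37028, 0.024×(-5.38082)=-0.12914, 0.244×(-2.03505)=-0.49655, 0.024×(-5.38082)=-0.12914, 0.049×(-4.35107)=-0.21320.
Sum = -1.82000, so H' = 1.820.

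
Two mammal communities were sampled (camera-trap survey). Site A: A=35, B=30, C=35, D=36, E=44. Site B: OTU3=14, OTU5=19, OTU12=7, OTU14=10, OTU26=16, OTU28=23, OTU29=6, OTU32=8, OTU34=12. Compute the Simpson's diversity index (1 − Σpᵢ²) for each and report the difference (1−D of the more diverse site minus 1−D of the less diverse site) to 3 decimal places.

Site A: N=180, proportions 0.19444, 0.16667, 0.19444, 0.2, 0.24444, giving 1−D = 0.79685 (working shown to 5 dp, full precision carried).
Site B: N=115, proportions 0.12174, 0.16522, 0.06087, 0.08696, 0.13913, 0.2, 0.05217, 0.06957, 0.10435, giving 1−D = 0.86881.
Difference = |0.79685 − 0.86881| = 0.07196, i.e. 0.072 to 3 decimal places.

0.072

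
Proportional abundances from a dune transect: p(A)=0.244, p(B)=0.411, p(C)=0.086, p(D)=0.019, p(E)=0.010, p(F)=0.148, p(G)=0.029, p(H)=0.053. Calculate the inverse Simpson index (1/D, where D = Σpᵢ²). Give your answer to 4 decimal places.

D = 0.244² + 0.411² + 0.086² + 0.019² + 0.01² + 0.148² + 0.029² + 0.053² = 0.05953600 + 0.16892100 + 0.00739600 + 0.00036100 + 0.00010000 + 0.02190400 + 0.00084100 + 0.00280900 = 0.26186800 (working shown to 8 dp, full precision carried).
So 1/D = 3.818718, i.e. 3.8187 to 4 decimal places.

3.8187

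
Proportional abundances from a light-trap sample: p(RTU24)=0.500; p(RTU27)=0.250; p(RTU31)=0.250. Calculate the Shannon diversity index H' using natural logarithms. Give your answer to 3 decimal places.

1.040

Each pᵢ ln pᵢ term (working shown to 5 dp, full precision carried): 0.5×(-0.69315)=-0.34657, 0.25×(-1.38629)=-0.34657, 0.25×(-1.38629)=-0.34657.
Sum = -1.03972, so H' = 1.040.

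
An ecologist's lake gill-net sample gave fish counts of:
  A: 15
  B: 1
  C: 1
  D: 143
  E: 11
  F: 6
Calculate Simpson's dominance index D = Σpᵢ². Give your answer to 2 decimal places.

0.66

Total N = 15+1+1+143+11+6 = 177, so the proportions are 0.08475, 0.00565, 0.00565, 0.80791, 0.06215, 0.0339 (working shown to 5 dp, full precision carried).
D = 0.08475² + 0.00565² + 0.00565² + 0.80791² + 0.06215² + 0.0339² = 0.00718 + 0.00003 + 0.00003 + 0.65272 + 0.00386 + 0.00115 = 0.66497.
To 2 decimal places, D = 0.66.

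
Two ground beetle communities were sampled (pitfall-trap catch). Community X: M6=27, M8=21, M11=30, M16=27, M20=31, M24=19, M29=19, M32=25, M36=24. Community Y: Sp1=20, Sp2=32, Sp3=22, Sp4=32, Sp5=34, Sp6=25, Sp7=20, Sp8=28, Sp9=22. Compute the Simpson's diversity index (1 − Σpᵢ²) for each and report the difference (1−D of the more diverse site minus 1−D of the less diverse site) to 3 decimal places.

0.001

Community X: N=223, proportions 0.12108, 0.09417, 0.13453, 0.12108, 0.13901, 0.0852, 0.0852, 0.11211, 0.10762, giving 1−D = 0.88572 (working shown to 5 dp, full precision carried).
Community Y: N=235, proportions 0.08511, 0.13617, 0.09362, 0.13617, 0.14468, 0.10638, 0.08511, 0.11915, 0.09362, giving 1−D = 0.88445.
Difference = |0.88572 − 0.88445| = 0.00127, i.e. 0.001 to 3 decimal places.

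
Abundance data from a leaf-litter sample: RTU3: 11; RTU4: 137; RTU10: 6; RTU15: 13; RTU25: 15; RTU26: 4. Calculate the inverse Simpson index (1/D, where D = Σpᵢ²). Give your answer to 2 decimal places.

1.79

Total N = 11+137+6+13+15+4 = 186, so the proportions are 0.05914, 0.73656, 0.03226, 0.06989, 0.08065, 0.02151 (working shown to 5 dp, full precision carried).
D = 0.05914² + 0.73656² + 0.03226² + 0.06989² + 0.08065² + 0.02151² = 0.00350 + 0.54252 + 0.00104 + 0.00488 + 0.00650 + 0.00046 = 0.55891.
So 1/D = 1.7892, i.e. 1.79 to 2 decimal places.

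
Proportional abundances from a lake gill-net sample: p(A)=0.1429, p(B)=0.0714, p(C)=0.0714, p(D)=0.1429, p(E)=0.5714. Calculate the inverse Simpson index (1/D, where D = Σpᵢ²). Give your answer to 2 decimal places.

D = 0.1429² + 0.0714² + 0.0714² + 0.1429² + 0.5714² = 0.02042 + 0.00510 + 0.00510 + 0.02042 + 0.32650 = 0.37753 (working shown to 5 dp, full precision carried).
So 1/D = 2.6488, i.e. 2.65 to 2 decimal places.

2.65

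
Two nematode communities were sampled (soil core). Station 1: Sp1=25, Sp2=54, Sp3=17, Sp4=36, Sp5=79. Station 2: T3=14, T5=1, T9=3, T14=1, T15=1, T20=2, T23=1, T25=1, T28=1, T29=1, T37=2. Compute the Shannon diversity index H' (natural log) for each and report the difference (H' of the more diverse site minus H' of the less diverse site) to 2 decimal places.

Station 1: N=211, proportions 0.11848, 0.25592, 0.08057, 0.17062, 0.37441, giving H' = 1.47397 (working shown to 5 dp, full precision carried).
Station 2: N=28, proportions 0.5, 0.03571, 0.10714, 0.03571, 0.03571, 0.07143, 0.03571, 0.03571, 0.03571, 0.03571, 0.07143, giving H' = 1.79595.
Difference = |1.47397 − 1.79595| = 0.32198, i.e. 0.32 to 2 decimal places.

0.32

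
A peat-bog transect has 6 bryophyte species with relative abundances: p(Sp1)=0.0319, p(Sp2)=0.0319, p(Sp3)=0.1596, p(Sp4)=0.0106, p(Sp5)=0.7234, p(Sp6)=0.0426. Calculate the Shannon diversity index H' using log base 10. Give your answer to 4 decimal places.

0.4037

Each pᵢ log₁₀ pᵢ term (working shown to 6 dp, full precision carried): 0.0319×(-1.496209)=-0.047729, 0.0319×(-1.496209)=-0.047729, 0.1596×(-0.796967)=-0.127196, 0.0106×(-1.974694)=-0.020932, 0.7234×(-0.140621)=-0.101726, 0.0426×(-1.370590)=-0.058387.
Sum = -0.403699, so H' = 0.4037.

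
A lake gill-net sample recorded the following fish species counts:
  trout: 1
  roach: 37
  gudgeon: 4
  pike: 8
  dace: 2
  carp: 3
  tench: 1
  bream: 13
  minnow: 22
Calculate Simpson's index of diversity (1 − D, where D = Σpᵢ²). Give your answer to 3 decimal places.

Total N = 1+37+4+8+2+3+1+13+22 = 91, so the proportions are 0.01099, 0.40659, 0.04396, 0.08791, 0.02198, 0.03297, 0.01099, 0.14286, 0.24176 (working shown to 5 dp, full precision carried).
D = 0.01099² + 0.40659² + 0.04396² + 0.08791² + 0.02198² + 0.03297² + 0.01099² + 0.14286² + 0.24176² = 0.00012 + 0.16532 + 0.00193 + 0.00773 + 0.00048 + 0.00109 + 0.00012 + 0.02041 + 0.05845 = 0.25565.
So 1 − D = 0.74435, i.e. 0.744 to 3 decimal places.

0.744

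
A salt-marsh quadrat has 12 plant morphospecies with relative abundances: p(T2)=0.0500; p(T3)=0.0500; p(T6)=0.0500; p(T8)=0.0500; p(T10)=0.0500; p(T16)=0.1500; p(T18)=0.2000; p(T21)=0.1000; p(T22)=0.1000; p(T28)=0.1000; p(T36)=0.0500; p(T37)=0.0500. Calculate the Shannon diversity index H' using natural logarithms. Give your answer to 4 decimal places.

2.3457

Each pᵢ ln pᵢ term (working shown to 6 dp, full precision carried): 0.05×(-2.995732)=-0.149787, 0.05×(-2.995732)=-0.149787, 0.05×(-2.995732)=-0.149787, 0.05×(-2.995732)=-0.149787, 0.05×(-2.995732)=-0.149787, 0.15×(-1.897120)=-0.284568, 0.2×(-1.609438)=-0.321888, 0.1×(-2.302585)=-0.230259, 0.1×(-2.302585)=-0.230259, 0.1×(-2.302585)=-0.230259, 0.05×(-2.995732)=-0.149787, 0.05×(-2.995732)=-0.149787.
Sum = -2.345737, so H' = 2.3457.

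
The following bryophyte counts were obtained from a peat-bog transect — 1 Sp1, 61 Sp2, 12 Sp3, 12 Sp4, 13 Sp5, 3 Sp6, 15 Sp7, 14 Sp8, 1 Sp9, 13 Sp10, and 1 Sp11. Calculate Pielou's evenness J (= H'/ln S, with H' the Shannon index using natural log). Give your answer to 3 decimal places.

Total N = 1+61+12+12+13+3+15+14+1+13+1 = 146, so the proportions are 0.00685, 0.41781, 0.08219, 0.08219, 0.08904, 0.02055, 0.10274, 0.09589, 0.00685, 0.08904, 0.00685 (working shown to 5 dp, full precision carried).
H' = −Σ pᵢ ln pᵢ = −((-0.03413) + (-0.36463) + (-0.20537) + (-0.20537) + (-0.21536) + (-0.07983) + (-0.23379) + (-0.22482) + (-0.03413) + (-0.21536) + (-0.03413)) = 1.84694.
With S = 11 species, ln S = 2.39790, so J = 1.84694/2.39790 = 0.77023, i.e. 0.770 to 3 decimal places.

0.770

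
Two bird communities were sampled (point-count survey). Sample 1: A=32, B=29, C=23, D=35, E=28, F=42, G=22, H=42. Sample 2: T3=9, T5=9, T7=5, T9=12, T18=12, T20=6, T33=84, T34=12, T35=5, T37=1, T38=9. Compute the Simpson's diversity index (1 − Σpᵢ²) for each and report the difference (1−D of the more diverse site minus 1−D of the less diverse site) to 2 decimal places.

Sample 1: N=253, proportions 0.1265, 0.1146, 0.0909, 0.1383, 0.1107, 0.166, 0.087, 0.166, giving 1−D = 0.8685 (working shown to 4 dp, full precision carried).
Sample 2: N=164, proportions 0.0549, 0.0549, 0.0305, 0.0732, 0.0732, 0.0366, 0.5122, 0.0732, 0.0305, 0.0061, 0.0549, giving 1−D = 0.7093.
Difference = |0.8685 − 0.7093| = 0.1592, i.e. 0.16 to 2 decimal places.

0.16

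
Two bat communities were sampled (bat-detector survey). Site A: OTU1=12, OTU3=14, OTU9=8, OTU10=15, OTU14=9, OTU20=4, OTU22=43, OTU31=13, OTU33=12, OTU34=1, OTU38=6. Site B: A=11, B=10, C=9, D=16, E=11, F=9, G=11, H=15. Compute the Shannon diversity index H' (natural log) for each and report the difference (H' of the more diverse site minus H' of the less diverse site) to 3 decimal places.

0.052

Site A: N=137, proportions 0.08759, 0.10219, 0.05839, 0.10949, 0.06569, 0.0292, 0.31387, 0.09489, 0.08759, 0.0073, 0.0438, giving H' = 2.10985 (working shown to 5 dp, full precision carried).
Site B: N=92, proportions 0.11957, 0.1087, 0.09783, 0.17391, 0.11957, 0.09783, 0.11957, 0.16304, giving H' = 2.05778.
Difference = |2.10985 − 2.05778| = 0.05207, i.e. 0.052 to 3 decimal places.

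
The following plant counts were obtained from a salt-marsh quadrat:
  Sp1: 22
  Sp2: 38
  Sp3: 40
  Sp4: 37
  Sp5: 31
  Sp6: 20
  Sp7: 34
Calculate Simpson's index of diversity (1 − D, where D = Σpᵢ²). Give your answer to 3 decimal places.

0.850

Total N = 22+38+40+37+31+20+34 = 222, so the proportions are 0.0991, 0.17117, 0.18018, 0.16667, 0.13964, 0.09009, 0.15315 (working shown to 5 dp, full precision carried).
D = 0.0991² + 0.17117² + 0.18018² + 0.16667² + 0.13964² + 0.09009² + 0.15315² = 0.00982 + 0.02930 + 0.03246 + 0.02778 + 0.01950 + 0.00812 + 0.02346 = 0.15043.
So 1 − D = 0.84957, i.e. 0.850 to 3 decimal places.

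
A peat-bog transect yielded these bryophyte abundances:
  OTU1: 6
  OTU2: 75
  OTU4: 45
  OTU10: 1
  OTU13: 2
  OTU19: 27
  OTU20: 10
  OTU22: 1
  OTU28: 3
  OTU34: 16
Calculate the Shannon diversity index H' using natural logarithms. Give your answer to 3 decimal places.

1.640

Total N = 6+75+45+1+2+27+10+1+3+16 = 186, so the proportions are 0.03226, 0.40323, 0.24194, 0.00538, 0.01075, 0.14516, 0.05376, 0.00538, 0.01613, 0.08602 (working shown to 5 dp, full precision carried).
Each pᵢ ln pᵢ term: 0.03226×(-3.43399)=-0.11077, 0.40323×(-0.90826)=-0.36623, 0.24194×(-1.41908)=-0.34333, 0.00538×(-5.22575)=-0.02810, 0.01075×(-4.53260)=-0.04874, 0.14516×(-1.92991)=-0.28015, 0.05376×(-2.92316)=-0.15716, 0.00538×(-5.22575)=-0.02810, 0.01613×(-4.12713)=-0.06657, 0.08602×(-2.45316)=-0.21102.
Sum = -1.64016, so H' = 1.640.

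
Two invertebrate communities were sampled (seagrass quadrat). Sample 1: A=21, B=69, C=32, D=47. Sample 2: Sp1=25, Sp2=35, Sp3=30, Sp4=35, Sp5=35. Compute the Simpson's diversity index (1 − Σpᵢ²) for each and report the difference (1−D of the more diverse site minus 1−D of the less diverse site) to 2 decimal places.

Sample 1: N=169, proportions 0.1243, 0.4083, 0.1893, 0.2781, giving 1−D = 0.7047 (working shown to 4 dp, full precision carried).
Sample 2: N=160, proportions 0.1562, 0.2188, 0.1875, 0.2188, 0.2188, giving 1−D = 0.7969.
Difference = |0.7047 − 0.7969| = 0.0922, i.e. 0.09 to 2 decimal places.

0.09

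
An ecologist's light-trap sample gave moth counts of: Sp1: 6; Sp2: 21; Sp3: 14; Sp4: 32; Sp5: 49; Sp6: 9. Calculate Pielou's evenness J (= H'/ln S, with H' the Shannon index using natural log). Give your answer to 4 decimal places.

Total N = 6+21+14+32+49+9 = 131, so the proportions are 0.045802, 0.160305, 0.10687, 0.244275, 0.374046, 0.068702 (working shown to 6 dp, full precision carried).
H' = −Σ pᵢ ln pᵢ = −((-0.141226) + (-0.293467) + (-0.238977) + (-0.344296) + (-0.367828) + (-0.183983)) = 1.569777.
With S = 6 species, ln S = 1.791759, so J = 1.569777/1.791759 = 0.876109, i.e. 0.8761 to 4 decimal places.

0.8761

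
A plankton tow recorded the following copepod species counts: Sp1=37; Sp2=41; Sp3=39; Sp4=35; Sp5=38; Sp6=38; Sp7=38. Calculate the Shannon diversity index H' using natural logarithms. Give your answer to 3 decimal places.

1.945

Total N = 37+41+39+35+38+38+38 = 266, so the proportions are 0.1391, 0.15414, 0.14662, 0.13158, 0.14286, 0.14286, 0.14286 (working shown to 5 dp, full precision carried).
Each pᵢ ln pᵢ term: 0.1391×(-1.97258)=-0.27438, 0.15414×(-1.86992)=-0.28822, 0.14662×(-1.91993)=-0.28149, 0.13158×(-2.02815)=-0.26686, 0.14286×(-1.94591)=-0.27799, 0.14286×(-1.94591)=-0.27799, 0.14286×(-1.94591)=-0.27799.
Sum = -1.94492, so H' = 1.945.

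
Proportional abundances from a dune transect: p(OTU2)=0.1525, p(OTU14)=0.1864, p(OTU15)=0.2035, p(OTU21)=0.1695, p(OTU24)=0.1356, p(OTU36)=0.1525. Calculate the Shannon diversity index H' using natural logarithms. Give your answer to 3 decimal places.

Each pᵢ ln pᵢ term (working shown to 5 dp, full precision carried): 0.1525×(-1.88059)=-0.28679, 0.1864×(-1.67986)=-0.31313, 0.2035×(-1.59209)=-0.32399, 0.1695×(-1.77490)=-0.30085, 0.1356×(-1.99805)=-0.27094, 0.1525×(-1.88059)=-0.28679.
Sum = -1.78248, so H' = 1.782.

1.782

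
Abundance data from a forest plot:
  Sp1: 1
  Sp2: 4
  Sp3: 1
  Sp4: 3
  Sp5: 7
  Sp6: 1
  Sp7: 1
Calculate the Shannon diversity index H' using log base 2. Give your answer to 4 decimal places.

Total N = 1+4+1+3+7+1+1 = 18, so the proportions are 0.055556, 0.222222, 0.055556, 0.166667, 0.388889, 0.055556, 0.055556 (working shown to 6 dp, full precision carried).
Each pᵢ log₂ pᵢ term: 0.055556×(-4.169925)=-0.231663, 0.222222×(-2.169925)=-0.482206, 0.055556×(-4.169925)=-0.231663, 0.166667×(-2.584963)=-0.430827, 0.388889×(-1.362570)=-0.529888, 0.055556×(-4.169925)=-0.231663, 0.055556×(-4.169925)=-0.231663.
Sum = -2.369571, so H' = 2.3696.

2.3696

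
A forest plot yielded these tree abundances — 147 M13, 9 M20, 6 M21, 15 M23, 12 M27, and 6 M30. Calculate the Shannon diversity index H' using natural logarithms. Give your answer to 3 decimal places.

0.938

Total N = 147+9+6+15+12+6 = 195, so the proportions are 0.75385, 0.04615, 0.03077, 0.07692, 0.06154, 0.03077 (working shown to 5 dp, full precision carried).
Each pᵢ ln pᵢ term: 0.75385×(-0.28257)=-0.21301, 0.04615×(-3.07577)=-0.14196, 0.03077×(-3.48124)=-0.10712, 0.07692×(-2.56495)=-0.19730, 0.06154×(-2.78809)=-0.17157, 0.03077×(-3.48124)=-0.10712.
Sum = -0.93808, so H' = 0.938.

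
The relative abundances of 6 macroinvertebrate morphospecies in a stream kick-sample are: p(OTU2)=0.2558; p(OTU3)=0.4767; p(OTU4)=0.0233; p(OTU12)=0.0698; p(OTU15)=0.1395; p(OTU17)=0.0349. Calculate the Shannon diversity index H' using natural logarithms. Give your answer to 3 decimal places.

1.367

Each pᵢ ln pᵢ term (working shown to 5 dp, full precision carried): 0.2558×(-1.36336)=-0.34875, 0.4767×(-0.74087)=-0.35317, 0.0233×(-3.75930)=-0.08759, 0.0698×(-2.66212)=-0.18582, 0.1395×(-1.96969)=-0.27477, 0.0349×(-3.35527)=-0.11710.
Sum = -1.36720, so H' = 1.367.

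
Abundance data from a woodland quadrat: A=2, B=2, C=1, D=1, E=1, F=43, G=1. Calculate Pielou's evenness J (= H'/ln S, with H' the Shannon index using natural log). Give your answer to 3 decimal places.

Total N = 2+2+1+1+1+43+1 = 51, so the proportions are 0.03922, 0.03922, 0.01961, 0.01961, 0.01961, 0.84314, 0.01961 (working shown to 5 dp, full precision carried).
H' = −Σ pᵢ ln pᵢ = −((-0.12701) + (-0.12701) + (-0.07709) + (-0.07709) + (-0.07709) + (-0.14386) + (-0.07709)) = 0.70625.
With S = 7 species, ln S = 1.94591, so J = 0.70625/1.94591 = 0.36294, i.e. 0.363 to 3 decimal places.

0.363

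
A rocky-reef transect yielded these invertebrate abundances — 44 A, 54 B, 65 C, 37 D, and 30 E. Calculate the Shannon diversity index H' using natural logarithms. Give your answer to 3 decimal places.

1.573

Total N = 44+54+65+37+30 = 230, so the proportions are 0.1913, 0.23478, 0.28261, 0.16087, 0.13043 (working shown to 5 dp, full precision carried).
Each pᵢ ln pᵢ term: 0.1913×(-1.65389)=-0.31640, 0.23478×(-1.44910)=-0.34022, 0.28261×(-1.26369)=-0.35713, 0.16087×(-1.82716)=-0.29393, 0.13043×(-2.03688)=-0.26568.
Sum = -1.57336, so H' = 1.573.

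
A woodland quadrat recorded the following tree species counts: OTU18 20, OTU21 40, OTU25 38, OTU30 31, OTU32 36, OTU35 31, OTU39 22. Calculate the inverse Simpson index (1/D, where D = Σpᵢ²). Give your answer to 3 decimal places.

6.650

Total N = 20+40+38+31+36+31+22 = 218, so the proportions are 0.0917431, 0.1834862, 0.1743119, 0.1422018, 0.1651376, 0.1422018, 0.1009174 (working shown to 7 dp, full precision carried).
D = 0.0917431² + 0.1834862² + 0.1743119² + 0.1422018² + 0.1651376² + 0.1422018² + 0.1009174² = 0.0084168 + 0.0336672 + 0.0303846 + 0.0202214 + 0.0272704 + 0.0202214 + 0.0101843 = 0.1503661.
So 1/D = 6.65043, i.e. 6.650 to 3 decimal places.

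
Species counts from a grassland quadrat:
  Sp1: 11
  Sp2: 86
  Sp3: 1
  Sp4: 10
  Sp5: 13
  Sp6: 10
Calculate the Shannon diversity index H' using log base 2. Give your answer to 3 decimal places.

Total N = 11+86+1+10+13+10 = 131, so the proportions are 0.08397, 0.65649, 0.00763, 0.07634, 0.09924, 0.07634 (working shown to 5 dp, full precision carried).
Each pᵢ log₂ pᵢ term: 0.08397×(-3.57399)=-0.30011, 0.65649×(-0.60716)=-0.39859, 0.00763×(-7.03342)=-0.05369, 0.07634×(-3.71149)=-0.28332, 0.09924×(-3.33298)=-0.33075, 0.07634×(-3.71149)=-0.28332.
Sum = -1.64978, so H' = 1.650.

1.650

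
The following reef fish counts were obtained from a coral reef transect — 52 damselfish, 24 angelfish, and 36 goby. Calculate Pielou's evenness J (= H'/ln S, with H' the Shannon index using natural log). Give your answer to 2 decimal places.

Total N = 52+24+36 = 112, so the proportions are 0.4643, 0.2143, 0.3214 (working shown to 4 dp, full precision carried).
H' = −Σ pᵢ ln pᵢ = −((-0.3562) + (-0.3301) + (-0.3648)) = 1.0511.
With S = 3 species, ln S = 1.0986, so J = 1.0511/1.0986 = 0.9568, i.e. 0.96 to 2 decimal places.

0.96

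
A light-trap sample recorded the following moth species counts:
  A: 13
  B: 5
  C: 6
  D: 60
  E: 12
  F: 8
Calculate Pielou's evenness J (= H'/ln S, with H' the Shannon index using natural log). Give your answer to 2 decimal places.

0.74

Total N = 13+5+6+60+12+8 = 104, so the proportions are 0.125, 0.0481, 0.0577, 0.5769, 0.1154, 0.0769 (working shown to 4 dp, full precision carried).
H' = −Σ pᵢ ln pᵢ = −((-0.2599) + (-0.1459) + (-0.1646) + (-0.3173) + (-0.2492) + (-0.1973)) = 1.3342.
With S = 6 species, ln S = 1.7918, so J = 1.3342/1.7918 = 0.7446, i.e. 0.74 to 2 decimal places.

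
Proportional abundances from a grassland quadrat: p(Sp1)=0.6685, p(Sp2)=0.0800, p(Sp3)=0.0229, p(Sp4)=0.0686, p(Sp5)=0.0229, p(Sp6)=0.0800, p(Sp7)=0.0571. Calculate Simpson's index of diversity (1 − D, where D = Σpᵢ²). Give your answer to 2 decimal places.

D = 0.6685² + 0.08² + 0.0229² + 0.0686² + 0.0229² + 0.08² + 0.0571² = 0.4469 + 0.0064 + 0.0005 + 0.0047 + 0.0005 + 0.0064 + 0.0033 = 0.4687 (working shown to 4 dp, full precision carried).
So 1 − D = 0.5313, i.e. 0.53 to 2 decimal places.

0.53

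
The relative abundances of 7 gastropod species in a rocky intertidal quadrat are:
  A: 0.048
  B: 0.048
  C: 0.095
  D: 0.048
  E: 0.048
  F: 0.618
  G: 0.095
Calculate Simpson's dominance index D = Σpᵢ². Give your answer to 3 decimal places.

D = 0.048² + 0.048² + 0.095² + 0.048² + 0.048² + 0.618² + 0.095² = 0.00230 + 0.00230 + 0.00903 + 0.00230 + 0.00230 + 0.38192 + 0.00903 = 0.40919 (working shown to 5 dp, full precision carried).
To 3 decimal places, D = 0.409.

0.409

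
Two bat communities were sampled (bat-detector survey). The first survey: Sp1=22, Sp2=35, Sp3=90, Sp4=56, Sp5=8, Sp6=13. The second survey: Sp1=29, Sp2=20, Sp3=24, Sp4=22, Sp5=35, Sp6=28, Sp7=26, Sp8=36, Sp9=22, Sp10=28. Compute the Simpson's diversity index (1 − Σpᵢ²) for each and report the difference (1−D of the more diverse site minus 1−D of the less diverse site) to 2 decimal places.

0.16

The first survey: N=224, proportions 0.09821, 0.15625, 0.40179, 0.25, 0.03571, 0.05804, giving 1−D = 0.73736 (working shown to 5 dp, full precision carried).
The second survey: N=270, proportions 0.10741, 0.07407, 0.08889, 0.08148, 0.12963, 0.1037, 0.0963, 0.13333, 0.08148, 0.1037, giving 1−D = 0.89643.
Difference = |0.73736 − 0.89643| = 0.15907, i.e. 0.16 to 2 decimal places.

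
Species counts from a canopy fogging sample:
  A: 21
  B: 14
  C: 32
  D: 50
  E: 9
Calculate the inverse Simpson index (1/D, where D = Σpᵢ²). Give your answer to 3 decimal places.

Total N = 21+14+32+50+9 = 126, so the proportions are 0.1666667, 0.1111111, 0.2539683, 0.3968254, 0.0714286 (working shown to 7 dp, full precision carried).
D = 0.1666667² + 0.1111111² + 0.2539683² + 0.3968254² + 0.0714286² = 0.0277778 + 0.0123457 + 0.0644999 + 0.1574704 + 0.0051020 = 0.2671958.
So 1/D = 3.74257, i.e. 3.743 to 3 decimal places.

3.743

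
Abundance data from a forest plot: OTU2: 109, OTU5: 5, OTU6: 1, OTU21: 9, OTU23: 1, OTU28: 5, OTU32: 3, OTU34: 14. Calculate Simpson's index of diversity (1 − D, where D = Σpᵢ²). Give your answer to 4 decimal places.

0.4345

Total N = 109+5+1+9+1+5+3+14 = 147, so the proportions are 0.741497, 0.034014, 0.006803, 0.061224, 0.006803, 0.034014, 0.020408, 0.095238 (working shown to 6 dp, full precision carried).
D = 0.741497² + 0.034014² + 0.006803² + 0.061224² + 0.006803² + 0.034014² + 0.020408² + 0.095238² = 0.549817 + 0.001157 + 0.000046 + 0.003748 + 0.000046 + 0.001157 + 0.000416 + 0.009070 = 0.565459.
So 1 − D = 0.434541, i.e. 0.4345 to 4 decimal places.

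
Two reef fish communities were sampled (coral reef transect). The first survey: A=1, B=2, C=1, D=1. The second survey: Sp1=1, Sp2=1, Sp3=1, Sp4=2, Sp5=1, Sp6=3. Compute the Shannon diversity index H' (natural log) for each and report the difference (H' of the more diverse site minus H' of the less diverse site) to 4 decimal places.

The first survey: N=5, proportions 0.2, 0.4, 0.2, 0.2, giving H' = 1.332179 (working shown to 6 dp, full precision carried).
The second survey: N=9, proportions 0.111111, 0.111111, 0.111111, 0.222222, 0.111111, 0.333333, giving H' = 1.676988.
Difference = |1.332179 − 1.676988| = 0.344809, i.e. 0.3448 to 4 decimal places.

0.3448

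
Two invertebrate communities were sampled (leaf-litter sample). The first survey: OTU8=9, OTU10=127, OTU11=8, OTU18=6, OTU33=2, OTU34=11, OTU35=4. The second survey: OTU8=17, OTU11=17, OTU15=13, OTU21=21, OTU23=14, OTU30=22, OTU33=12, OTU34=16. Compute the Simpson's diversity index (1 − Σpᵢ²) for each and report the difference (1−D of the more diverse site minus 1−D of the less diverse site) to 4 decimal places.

0.4597

The first survey: N=167, proportions 0.053892, 0.760479, 0.047904, 0.035928, 0.011976, 0.065868, 0.023952, giving 1−D = 0.410126 (working shown to 6 dp, full precision carried).
The second survey: N=132, proportions 0.128788, 0.128788, 0.098485, 0.159091, 0.106061, 0.166667, 0.090909, 0.121212, giving 1−D = 0.869835.
Difference = |0.410126 − 0.869835| = 0.459709, i.e. 0.4597 to 4 decimal places.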